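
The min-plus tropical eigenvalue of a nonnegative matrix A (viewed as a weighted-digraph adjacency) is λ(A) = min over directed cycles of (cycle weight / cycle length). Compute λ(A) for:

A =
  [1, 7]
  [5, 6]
λ(A) = 1

Enumerate directed cycles and compute their means (weight / length). Sample:
  cycle 0 → 0: weight = 1, length = 1, mean = 1/1 ≈ 1.000
  cycle 1 → 1: weight = 6, length = 1, mean = 6/1 ≈ 6.000
  cycle 0 → 1 → 0: weight = 12, length = 2, mean = 12/2 ≈ 6.000
  cycle 1 → 0 → 1: weight = 12, length = 2, mean = 12/2 ≈ 6.000
Minimum mean = 1.000, attained e.g. along the cycle 0 → 0 with weight 1 and length 1. So λ(A) = 1/1 = 1.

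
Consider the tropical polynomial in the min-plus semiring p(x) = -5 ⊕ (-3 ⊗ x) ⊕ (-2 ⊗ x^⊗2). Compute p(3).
p(3) = -5

A tropical monomial a ⊗ x^⊗i evaluates to a + i · x. Evaluating each term at x = 3:
  Term 0 contributes -5 + 0 · 3 = -5
  Term 1 contributes -3 + 1 · 3 = 0
  Term 2 contributes -2 + 2 · 3 = 4
p(3) = ⊕ of these = min[-5, 0, 4] = -5.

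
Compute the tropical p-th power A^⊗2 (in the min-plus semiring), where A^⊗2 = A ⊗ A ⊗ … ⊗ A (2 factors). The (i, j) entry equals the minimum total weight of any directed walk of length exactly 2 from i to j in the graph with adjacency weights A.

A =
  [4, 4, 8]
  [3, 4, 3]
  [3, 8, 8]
A^⊗2 =
  [7, 8, 7]
  [6, 7, 7]
  [7, 7, 11]

Each entry (A^⊗2)_ij equals the minimum over all length-2 walks i = v_0 → v_1 → … → v_2 = j of Σ_t A[v_t][v_{t+1}]. For example, for (i, j) = (0, 2) we minimise over 3 possible intermediate vertex sequences; the minimum is 7, attained along the walk 0 → 1 → 2.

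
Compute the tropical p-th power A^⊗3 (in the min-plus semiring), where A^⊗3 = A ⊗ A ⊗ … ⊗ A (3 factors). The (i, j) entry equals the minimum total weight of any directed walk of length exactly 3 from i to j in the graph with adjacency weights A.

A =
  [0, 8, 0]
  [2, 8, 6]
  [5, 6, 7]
A^⊗3 =
  [0, 6, 0]
  [2, 8, 2]
  [5, 11, 5]

Each entry (A^⊗3)_ij equals the minimum over all length-3 walks i = v_0 → v_1 → … → v_3 = j of Σ_t A[v_t][v_{t+1}]. For example, for (i, j) = (0, 2) we minimise over 9 possible intermediate vertex sequences; the minimum is 0, attained along the walk 0 → 0 → 0 → 2.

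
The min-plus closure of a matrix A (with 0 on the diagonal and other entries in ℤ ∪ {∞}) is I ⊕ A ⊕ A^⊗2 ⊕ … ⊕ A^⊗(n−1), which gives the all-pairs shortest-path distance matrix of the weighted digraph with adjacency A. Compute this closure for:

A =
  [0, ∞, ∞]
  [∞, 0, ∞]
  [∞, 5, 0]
Closure =
  [0, ∞, ∞]
  [∞, 0, ∞]
  [∞, 5, 0]

This is the Floyd-Warshall all-pairs shortest-path computation. For each intermediate vertex k = 0, 1, …, 2, update dist[i][j] ← min(dist[i][j], dist[i][k] + dist[k][j]). The final matrix gives, for each (i, j), the minimum total weight of any directed path from i to j (possibly empty when i = j).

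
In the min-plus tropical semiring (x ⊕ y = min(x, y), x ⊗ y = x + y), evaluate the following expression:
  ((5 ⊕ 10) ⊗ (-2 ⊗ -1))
((5 ⊕ 10) ⊗ (-2 ⊗ -1)) = 2

Expand innermost to outermost. Recall ⊕ takes the minimum of its arguments and ⊗ takes their sum. Working out the expression ((5 ⊕ 10) ⊗ (-2 ⊗ -1)) gives 2.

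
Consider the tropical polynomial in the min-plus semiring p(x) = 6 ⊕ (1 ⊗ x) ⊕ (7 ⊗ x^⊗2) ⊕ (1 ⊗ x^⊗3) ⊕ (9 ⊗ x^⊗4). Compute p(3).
p(3) = 4

A tropical monomial a ⊗ x^⊗i evaluates to a + i · x. Evaluating each term at x = 3:
  Term 0 contributes 6 + 0 · 3 = 6
  Term 1 contributes 1 + 1 · 3 = 4
  Term 2 contributes 7 + 2 · 3 = 13
  Term 3 contributes 1 + 3 · 3 = 10
  Term 4 contributes 9 + 4 · 3 = 21
p(3) = ⊕ of these = min[6, 4, 13, 10, 21] = 4.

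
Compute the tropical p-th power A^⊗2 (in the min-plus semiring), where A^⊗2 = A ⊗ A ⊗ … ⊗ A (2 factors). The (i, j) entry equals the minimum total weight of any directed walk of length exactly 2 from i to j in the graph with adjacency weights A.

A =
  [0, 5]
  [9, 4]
A^⊗2 =
  [0, 5]
  [9, 8]

Each entry (A^⊗2)_ij equals the minimum over all length-2 walks i = v_0 → v_1 → … → v_2 = j of Σ_t A[v_t][v_{t+1}]. For example, for (i, j) = (0, 1) we minimise over 2 possible intermediate vertex sequences; the minimum is 5, attained along the walk 0 → 0 → 1.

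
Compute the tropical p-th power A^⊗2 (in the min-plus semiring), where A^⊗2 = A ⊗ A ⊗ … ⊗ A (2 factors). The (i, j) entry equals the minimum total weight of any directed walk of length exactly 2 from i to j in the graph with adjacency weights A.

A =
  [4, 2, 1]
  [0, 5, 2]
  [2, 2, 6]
A^⊗2 =
  [2, 3, 4]
  [4, 2, 1]
  [2, 4, 3]

Each entry (A^⊗2)_ij equals the minimum over all length-2 walks i = v_0 → v_1 → … → v_2 = j of Σ_t A[v_t][v_{t+1}]. For example, for (i, j) = (0, 2) we minimise over 3 possible intermediate vertex sequences; the minimum is 4, attained along the walk 0 → 1 → 2.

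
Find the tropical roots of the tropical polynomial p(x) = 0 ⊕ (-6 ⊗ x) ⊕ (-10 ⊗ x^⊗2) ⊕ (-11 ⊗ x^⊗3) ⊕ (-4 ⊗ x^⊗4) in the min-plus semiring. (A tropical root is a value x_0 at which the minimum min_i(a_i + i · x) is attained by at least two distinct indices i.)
Roots: {-7, 1, 4, 6}

Each tropical root is a break point of the lower envelope of the lines y = a_i + i · x (there are 5 lines, with slopes 0, 1, ..., 4). Only the lines that attain the minimum somewhere contribute to roots; other lines are dominated. Here the surviving (envelope) indices are i = 4, i = 3, i = 2, i = 1, i = 0.
Intersections between consecutive envelope lines give the roots: for adjacent envelope indices i < j the intersection is x = (a_i − a_j) / (j − i). Reading off the sorted break points: {-7, 1, 4, 6}.
Verification: at each break x_0, at least two indices attain the minimum of min_i(a_i + i · x_0).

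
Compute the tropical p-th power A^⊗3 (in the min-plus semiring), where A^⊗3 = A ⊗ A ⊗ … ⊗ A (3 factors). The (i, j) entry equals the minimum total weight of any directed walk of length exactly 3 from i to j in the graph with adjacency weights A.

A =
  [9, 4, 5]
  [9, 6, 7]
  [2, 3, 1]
A^⊗3 =
  [8, 9, 7]
  [10, 11, 9]
  [4, 5, 3]

Each entry (A^⊗3)_ij equals the minimum over all length-3 walks i = v_0 → v_1 → … → v_3 = j of Σ_t A[v_t][v_{t+1}]. For example, for (i, j) = (0, 2) we minimise over 9 possible intermediate vertex sequences; the minimum is 7, attained along the walk 0 → 2 → 2 → 2.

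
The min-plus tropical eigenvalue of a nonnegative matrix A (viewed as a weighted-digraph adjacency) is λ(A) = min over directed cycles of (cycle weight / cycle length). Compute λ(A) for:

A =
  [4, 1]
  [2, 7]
λ(A) = 3/2

Enumerate directed cycles and compute their means (weight / length). Sample:
  cycle 0 → 0: weight = 4, length = 1, mean = 4/1 ≈ 4.000
  cycle 1 → 1: weight = 7, length = 1, mean = 7/1 ≈ 7.000
  cycle 0 → 1 → 0: weight = 3, length = 2, mean = 3/2 ≈ 1.500
  cycle 1 → 0 → 1: weight = 3, length = 2, mean = 3/2 ≈ 1.500
Minimum mean = 1.500, attained e.g. along the cycle 0 → 1 → 0 with weight 3 and length 2. So λ(A) = 3/2 = 3/2.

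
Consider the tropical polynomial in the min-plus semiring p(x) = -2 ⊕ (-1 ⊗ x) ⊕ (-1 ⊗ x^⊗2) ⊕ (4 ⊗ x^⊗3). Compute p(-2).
p(-2) = -5

A tropical monomial a ⊗ x^⊗i evaluates to a + i · x. Evaluating each term at x = -2:
  Term 0 contributes -2 + 0 · -2 = -2
  Term 1 contributes -1 + 1 · -2 = -3
  Term 2 contributes -1 + 2 · -2 = -5
  Term 3 contributes 4 + 3 · -2 = -2
p(-2) = ⊕ of these = min[-2, -3, -5, -2] = -5.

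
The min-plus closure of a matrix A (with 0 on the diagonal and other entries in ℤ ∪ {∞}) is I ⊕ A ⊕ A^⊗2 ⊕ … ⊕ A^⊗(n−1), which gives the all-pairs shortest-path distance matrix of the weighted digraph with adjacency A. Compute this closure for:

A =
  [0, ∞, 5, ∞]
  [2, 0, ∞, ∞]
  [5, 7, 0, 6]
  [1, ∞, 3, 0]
Closure =
  [0, 12, 5, 11]
  [2, 0, 7, 13]
  [5, 7, 0, 6]
  [1, 10, 3, 0]

This is the Floyd-Warshall all-pairs shortest-path computation. For each intermediate vertex k = 0, 1, …, 3, update dist[i][j] ← min(dist[i][j], dist[i][k] + dist[k][j]). The final matrix gives, for each (i, j), the minimum total weight of any directed path from i to j (possibly empty when i = j).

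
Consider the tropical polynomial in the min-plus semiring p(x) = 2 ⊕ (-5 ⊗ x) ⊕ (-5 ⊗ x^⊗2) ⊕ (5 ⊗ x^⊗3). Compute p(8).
p(8) = 2

A tropical monomial a ⊗ x^⊗i evaluates to a + i · x. Evaluating each term at x = 8:
  Term 0 contributes 2 + 0 · 8 = 2
  Term 1 contributes -5 + 1 · 8 = 3
  Term 2 contributes -5 + 2 · 8 = 11
  Term 3 contributes 5 + 3 · 8 = 29
p(8) = ⊕ of these = min[2, 3, 11, 29] = 2.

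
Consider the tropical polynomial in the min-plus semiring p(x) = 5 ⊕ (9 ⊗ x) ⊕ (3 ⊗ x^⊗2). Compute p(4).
p(4) = 5

A tropical monomial a ⊗ x^⊗i evaluates to a + i · x. Evaluating each term at x = 4:
  Term 0 contributes 5 + 0 · 4 = 5
  Term 1 contributes 9 + 1 · 4 = 13
  Term 2 contributes 3 + 2 · 4 = 11
p(4) = ⊕ of these = min[5, 13, 11] = 5.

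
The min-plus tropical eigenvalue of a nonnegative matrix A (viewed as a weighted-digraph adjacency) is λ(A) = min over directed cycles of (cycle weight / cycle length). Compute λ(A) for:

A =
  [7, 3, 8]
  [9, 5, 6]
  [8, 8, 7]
λ(A) = 5

Enumerate directed cycles and compute their means (weight / length). Sample:
  cycle 0 → 0: weight = 7, length = 1, mean = 7/1 ≈ 7.000
  cycle 1 → 1: weight = 5, length = 1, mean = 5/1 ≈ 5.000
  cycle 2 → 2: weight = 7, length = 1, mean = 7/1 ≈ 7.000
  cycle 0 → 1 → 0: weight = 12, length = 2, mean = 12/2 ≈ 6.000
  cycle 0 → 2 → 0: weight = 16, length = 2, mean = 16/2 ≈ 8.000
  cycle 1 → 0 → 1: weight = 12, length = 2, mean = 12/2 ≈ 6.000
Minimum mean = 5.000, attained e.g. along the cycle 1 → 1 with weight 5 and length 1. So λ(A) = 5/1 = 5.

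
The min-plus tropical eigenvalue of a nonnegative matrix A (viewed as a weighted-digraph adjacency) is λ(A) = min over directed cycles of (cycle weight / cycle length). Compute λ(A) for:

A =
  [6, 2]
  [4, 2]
λ(A) = 2

Enumerate directed cycles and compute their means (weight / length). Sample:
  cycle 0 → 0: weight = 6, length = 1, mean = 6/1 ≈ 6.000
  cycle 1 → 1: weight = 2, length = 1, mean = 2/1 ≈ 2.000
  cycle 0 → 1 → 0: weight = 6, length = 2, mean = 6/2 ≈ 3.000
  cycle 1 → 0 → 1: weight = 6, length = 2, mean = 6/2 ≈ 3.000
Minimum mean = 2.000, attained e.g. along the cycle 1 → 1 with weight 2 and length 1. So λ(A) = 2/1 = 2.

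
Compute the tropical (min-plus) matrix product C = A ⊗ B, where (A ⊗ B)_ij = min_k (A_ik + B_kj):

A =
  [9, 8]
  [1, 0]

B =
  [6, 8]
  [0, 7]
A ⊗ B =
  [8, 15]
  [0, 7]

Apply the min-plus product entry-by-entry:
  C[0][0] = min over k of (A[0][0] + B[0][0] = 9 + 6 = 15, A[0][1] + B[1][0] = 8 + 0 = 8) = 8 (attained at k = 1)
  C[0][1] = min over k of (A[0][0] + B[0][1] = 9 + 8 = 17, A[0][1] + B[1][1] = 8 + 7 = 15) = 15 (attained at k = 1)
  C[1][0] = min over k of (A[1][0] + B[0][0] = 1 + 6 = 7, A[1][1] + B[1][0] = 0 + 0 = 0) = 0 (attained at k = 1)
  C[1][1] = min over k of (A[1][0] + B[0][1] = 1 + 8 = 9, A[1][1] + B[1][1] = 0 + 7 = 7) = 7 (attained at k = 1)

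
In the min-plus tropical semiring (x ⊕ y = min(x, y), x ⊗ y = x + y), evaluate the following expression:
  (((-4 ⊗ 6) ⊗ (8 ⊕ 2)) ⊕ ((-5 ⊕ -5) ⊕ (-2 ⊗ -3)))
(((-4 ⊗ 6) ⊗ (8 ⊕ 2)) ⊕ ((-5 ⊕ -5) ⊕ (-2 ⊗ -3))) = -5

Expand innermost to outermost. Recall ⊕ takes the minimum of its arguments and ⊗ takes their sum. Working out the expression (((-4 ⊗ 6) ⊗ (8 ⊕ 2)) ⊕ ((-5 ⊕ -5) ⊕ (-2 ⊗ -3))) gives -5.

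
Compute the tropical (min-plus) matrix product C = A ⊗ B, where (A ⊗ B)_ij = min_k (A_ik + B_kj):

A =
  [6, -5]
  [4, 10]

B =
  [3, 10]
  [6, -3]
A ⊗ B =
  [1, -8]
  [7, 7]

Apply the min-plus product entry-by-entry:
  C[0][0] = min over k of (A[0][0] + B[0][0] = 6 + 3 = 9, A[0][1] + B[1][0] = -5 + 6 = 1) = 1 (attained at k = 1)
  C[0][1] = min over k of (A[0][0] + B[0][1] = 6 + 10 = 16, A[0][1] + B[1][1] = -5 + -3 = -8) = -8 (attained at k = 1)
  C[1][0] = min over k of (A[1][0] + B[0][0] = 4 + 3 = 7, A[1][1] + B[1][0] = 10 + 6 = 16) = 7 (attained at k = 0)
  C[1][1] = min over k of (A[1][0] + B[0][1] = 4 + 10 = 14, A[1][1] + B[1][1] = 10 + -3 = 7) = 7 (attained at k = 1)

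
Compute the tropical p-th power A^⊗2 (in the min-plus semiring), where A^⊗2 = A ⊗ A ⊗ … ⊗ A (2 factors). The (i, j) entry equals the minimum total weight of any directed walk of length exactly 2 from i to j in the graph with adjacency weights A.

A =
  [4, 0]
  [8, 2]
A^⊗2 =
  [8, 2]
  [10, 4]

Each entry (A^⊗2)_ij equals the minimum over all length-2 walks i = v_0 → v_1 → … → v_2 = j of Σ_t A[v_t][v_{t+1}]. For example, for (i, j) = (0, 1) we minimise over 2 possible intermediate vertex sequences; the minimum is 2, attained along the walk 0 → 1 → 1.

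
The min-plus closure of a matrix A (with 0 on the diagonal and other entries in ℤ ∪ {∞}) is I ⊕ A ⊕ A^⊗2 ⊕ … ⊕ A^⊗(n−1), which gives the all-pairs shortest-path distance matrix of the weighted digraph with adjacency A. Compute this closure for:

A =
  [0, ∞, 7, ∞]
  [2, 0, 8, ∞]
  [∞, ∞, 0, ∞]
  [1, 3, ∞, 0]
Closure =
  [0, ∞, 7, ∞]
  [2, 0, 8, ∞]
  [∞, ∞, 0, ∞]
  [1, 3, 8, 0]

This is the Floyd-Warshall all-pairs shortest-path computation. For each intermediate vertex k = 0, 1, …, 3, update dist[i][j] ← min(dist[i][j], dist[i][k] + dist[k][j]). The final matrix gives, for each (i, j), the minimum total weight of any directed path from i to j (possibly empty when i = j).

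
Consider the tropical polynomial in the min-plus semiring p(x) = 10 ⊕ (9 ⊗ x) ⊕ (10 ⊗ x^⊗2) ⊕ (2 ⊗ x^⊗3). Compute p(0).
p(0) = 2

A tropical monomial a ⊗ x^⊗i evaluates to a + i · x. Evaluating each term at x = 0:
  Term 0 contributes 10 + 0 · 0 = 10
  Term 1 contributes 9 + 1 · 0 = 9
  Term 2 contributes 10 + 2 · 0 = 10
  Term 3 contributes 2 + 3 · 0 = 2
p(0) = ⊕ of these = min[10, 9, 10, 2] = 2.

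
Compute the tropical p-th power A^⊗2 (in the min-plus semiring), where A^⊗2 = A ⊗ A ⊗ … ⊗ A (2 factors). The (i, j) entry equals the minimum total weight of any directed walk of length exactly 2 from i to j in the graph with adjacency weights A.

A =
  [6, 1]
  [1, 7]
A^⊗2 =
  [2, 7]
  [7, 2]

Each entry (A^⊗2)_ij equals the minimum over all length-2 walks i = v_0 → v_1 → … → v_2 = j of Σ_t A[v_t][v_{t+1}]. For example, for (i, j) = (0, 1) we minimise over 2 possible intermediate vertex sequences; the minimum is 7, attained along the walk 0 → 0 → 1.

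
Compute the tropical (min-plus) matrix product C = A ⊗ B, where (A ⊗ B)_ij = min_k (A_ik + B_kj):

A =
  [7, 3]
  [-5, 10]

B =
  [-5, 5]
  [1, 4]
A ⊗ B =
  [2, 7]
  [-10, 0]

Apply the min-plus product entry-by-entry:
  C[0][0] = min over k of (A[0][0] + B[0][0] = 7 + -5 = 2, A[0][1] + B[1][0] = 3 + 1 = 4) = 2 (attained at k = 0)
  C[0][1] = min over k of (A[0][0] + B[0][1] = 7 + 5 = 12, A[0][1] + B[1][1] = 3 + 4 = 7) = 7 (attained at k = 1)
  C[1][0] = min over k of (A[1][0] + B[0][0] = -5 + -5 = -10, A[1][1] + B[1][0] = 10 + 1 = 11) = -10 (attained at k = 0)
  C[1][1] = min over k of (A[1][0] + B[0][1] = -5 + 5 = 0, A[1][1] + B[1][1] = 10 + 4 = 14) = 0 (attained at k = 0)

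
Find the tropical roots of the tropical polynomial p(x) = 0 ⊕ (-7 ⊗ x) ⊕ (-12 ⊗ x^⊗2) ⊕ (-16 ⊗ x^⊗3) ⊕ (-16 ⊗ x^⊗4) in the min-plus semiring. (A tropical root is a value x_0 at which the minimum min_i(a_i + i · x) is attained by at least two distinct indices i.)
Roots: {0, 4, 5, 7}

Each tropical root is a break point of the lower envelope of the lines y = a_i + i · x (there are 5 lines, with slopes 0, 1, ..., 4). Only the lines that attain the minimum somewhere contribute to roots; other lines are dominated. Here the surviving (envelope) indices are i = 4, i = 3, i = 2, i = 1, i = 0.
Intersections between consecutive envelope lines give the roots: for adjacent envelope indices i < j the intersection is x = (a_i − a_j) / (j − i). Reading off the sorted break points: {0, 4, 5, 7}.
Verification: at each break x_0, at least two indices attain the minimum of min_i(a_i + i · x_0).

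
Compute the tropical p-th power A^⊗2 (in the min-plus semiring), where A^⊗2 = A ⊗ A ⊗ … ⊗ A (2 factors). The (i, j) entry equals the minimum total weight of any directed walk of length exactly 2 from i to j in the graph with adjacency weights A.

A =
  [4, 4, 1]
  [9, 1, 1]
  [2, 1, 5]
A^⊗2 =
  [3, 2, 5]
  [3, 2, 2]
  [6, 2, 2]

Each entry (A^⊗2)_ij equals the minimum over all length-2 walks i = v_0 → v_1 → … → v_2 = j of Σ_t A[v_t][v_{t+1}]. For example, for (i, j) = (0, 2) we minimise over 3 possible intermediate vertex sequences; the minimum is 5, attained along the walk 0 → 0 → 2.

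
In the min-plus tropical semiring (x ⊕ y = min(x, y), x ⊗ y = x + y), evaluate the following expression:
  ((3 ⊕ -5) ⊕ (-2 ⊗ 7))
((3 ⊕ -5) ⊕ (-2 ⊗ 7)) = -5

Expand innermost to outermost. Recall ⊕ takes the minimum of its arguments and ⊗ takes their sum. Working out the expression ((3 ⊕ -5) ⊕ (-2 ⊗ 7)) gives -5.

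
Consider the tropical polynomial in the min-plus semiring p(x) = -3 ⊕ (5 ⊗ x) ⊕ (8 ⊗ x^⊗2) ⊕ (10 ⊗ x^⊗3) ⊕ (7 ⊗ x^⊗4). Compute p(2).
p(2) = -3

A tropical monomial a ⊗ x^⊗i evaluates to a + i · x. Evaluating each term at x = 2:
  Term 0 contributes -3 + 0 · 2 = -3
  Term 1 contributes 5 + 1 · 2 = 7
  Term 2 contributes 8 + 2 · 2 = 12
  Term 3 contributes 10 + 3 · 2 = 16
  Term 4 contributes 7 + 4 · 2 = 15
p(2) = ⊕ of these = min[-3, 7, 12, 16, 15] = -3.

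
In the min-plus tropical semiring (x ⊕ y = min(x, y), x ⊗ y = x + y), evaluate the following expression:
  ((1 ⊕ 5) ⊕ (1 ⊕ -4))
((1 ⊕ 5) ⊕ (1 ⊕ -4)) = -4

Expand innermost to outermost. Recall ⊕ takes the minimum of its arguments and ⊗ takes their sum. Working out the expression ((1 ⊕ 5) ⊕ (1 ⊕ -4)) gives -4.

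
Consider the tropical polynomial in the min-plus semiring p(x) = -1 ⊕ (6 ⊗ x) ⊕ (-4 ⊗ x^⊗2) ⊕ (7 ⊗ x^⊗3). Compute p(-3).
p(-3) = -10

A tropical monomial a ⊗ x^⊗i evaluates to a + i · x. Evaluating each term at x = -3:
  Term 0 contributes -1 + 0 · -3 = -1
  Term 1 contributes 6 + 1 · -3 = 3
  Term 2 contributes -4 + 2 · -3 = -10
  Term 3 contributes 7 + 3 · -3 = -2
p(-3) = ⊕ of these = min[-1, 3, -10, -2] = -10.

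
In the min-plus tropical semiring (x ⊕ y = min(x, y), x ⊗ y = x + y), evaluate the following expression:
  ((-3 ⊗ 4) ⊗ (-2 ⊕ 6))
((-3 ⊗ 4) ⊗ (-2 ⊕ 6)) = -1

Expand innermost to outermost. Recall ⊕ takes the minimum of its arguments and ⊗ takes their sum. Working out the expression ((-3 ⊗ 4) ⊗ (-2 ⊕ 6)) gives -1.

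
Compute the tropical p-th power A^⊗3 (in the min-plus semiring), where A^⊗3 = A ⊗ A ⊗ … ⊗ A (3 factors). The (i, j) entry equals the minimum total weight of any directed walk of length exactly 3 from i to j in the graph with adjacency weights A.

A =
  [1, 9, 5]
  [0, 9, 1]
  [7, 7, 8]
A^⊗3 =
  [3, 11, 7]
  [2, 10, 6]
  [8, 15, 12]

Each entry (A^⊗3)_ij equals the minimum over all length-3 walks i = v_0 → v_1 → … → v_3 = j of Σ_t A[v_t][v_{t+1}]. For example, for (i, j) = (0, 2) we minimise over 9 possible intermediate vertex sequences; the minimum is 7, attained along the walk 0 → 0 → 0 → 2.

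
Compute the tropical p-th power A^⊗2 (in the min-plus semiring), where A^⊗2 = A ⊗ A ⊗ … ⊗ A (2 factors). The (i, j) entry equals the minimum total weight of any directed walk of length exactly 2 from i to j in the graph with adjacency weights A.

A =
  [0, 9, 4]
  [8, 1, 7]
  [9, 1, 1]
A^⊗2 =
  [0, 5, 4]
  [8, 2, 8]
  [9, 2, 2]

Each entry (A^⊗2)_ij equals the minimum over all length-2 walks i = v_0 → v_1 → … → v_2 = j of Σ_t A[v_t][v_{t+1}]. For example, for (i, j) = (0, 2) we minimise over 3 possible intermediate vertex sequences; the minimum is 4, attained along the walk 0 → 0 → 2.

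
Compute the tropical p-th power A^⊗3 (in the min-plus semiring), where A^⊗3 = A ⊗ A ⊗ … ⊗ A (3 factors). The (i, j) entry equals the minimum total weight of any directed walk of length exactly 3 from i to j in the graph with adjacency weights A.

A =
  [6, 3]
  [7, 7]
A^⊗3 =
  [16, 13]
  [17, 16]

Each entry (A^⊗3)_ij equals the minimum over all length-3 walks i = v_0 → v_1 → … → v_3 = j of Σ_t A[v_t][v_{t+1}]. For example, for (i, j) = (0, 1) we minimise over 4 possible intermediate vertex sequences; the minimum is 13, attained along the walk 0 → 1 → 0 → 1.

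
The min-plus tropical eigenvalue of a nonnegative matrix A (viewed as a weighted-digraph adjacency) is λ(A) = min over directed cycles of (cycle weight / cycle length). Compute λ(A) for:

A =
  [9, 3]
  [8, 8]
λ(A) = 11/2

Enumerate directed cycles and compute their means (weight / length). Sample:
  cycle 0 → 0: weight = 9, length = 1, mean = 9/1 ≈ 9.000
  cycle 1 → 1: weight = 8, length = 1, mean = 8/1 ≈ 8.000
  cycle 0 → 1 → 0: weight = 11, length = 2, mean = 11/2 ≈ 5.500
  cycle 1 → 0 → 1: weight = 11, length = 2, mean = 11/2 ≈ 5.500
Minimum mean = 5.500, attained e.g. along the cycle 0 → 1 → 0 with weight 11 and length 2. So λ(A) = 11/2 = 11/2.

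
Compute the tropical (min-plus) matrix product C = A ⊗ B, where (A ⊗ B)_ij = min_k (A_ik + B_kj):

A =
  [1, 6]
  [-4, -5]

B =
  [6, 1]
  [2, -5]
A ⊗ B =
  [7, 1]
  [-3, -10]

Apply the min-plus product entry-by-entry:
  C[0][0] = min over k of (A[0][0] + B[0][0] = 1 + 6 = 7, A[0][1] + B[1][0] = 6 + 2 = 8) = 7 (attained at k = 0)
  C[0][1] = min over k of (A[0][0] + B[0][1] = 1 + 1 = 2, A[0][1] + B[1][1] = 6 + -5 = 1) = 1 (attained at k = 1)
  C[1][0] = min over k of (A[1][0] + B[0][0] = -4 + 6 = 2, A[1][1] + B[1][0] = -5 + 2 = -3) = -3 (attained at k = 1)
  C[1][1] = min over k of (A[1][0] + B[0][1] = -4 + 1 = -3, A[1][1] + B[1][1] = -5 + -5 = -10) = -10 (attained at k = 1)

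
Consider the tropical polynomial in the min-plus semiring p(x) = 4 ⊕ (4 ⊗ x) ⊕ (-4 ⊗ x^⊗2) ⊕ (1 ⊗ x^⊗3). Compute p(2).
p(2) = 0

A tropical monomial a ⊗ x^⊗i evaluates to a + i · x. Evaluating each term at x = 2:
  Term 0 contributes 4 + 0 · 2 = 4
  Term 1 contributes 4 + 1 · 2 = 6
  Term 2 contributes -4 + 2 · 2 = 0
  Term 3 contributes 1 + 3 · 2 = 7
p(2) = ⊕ of these = min[4, 6, 0, 7] = 0.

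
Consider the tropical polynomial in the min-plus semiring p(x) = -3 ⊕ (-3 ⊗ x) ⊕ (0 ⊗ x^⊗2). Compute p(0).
p(0) = -3

A tropical monomial a ⊗ x^⊗i evaluates to a + i · x. Evaluating each term at x = 0:
  Term 0 contributes -3 + 0 · 0 = -3
  Term 1 contributes -3 + 1 · 0 = -3
  Term 2 contributes 0 + 2 · 0 = 0
p(0) = ⊕ of these = min[-3, -3, 0] = -3.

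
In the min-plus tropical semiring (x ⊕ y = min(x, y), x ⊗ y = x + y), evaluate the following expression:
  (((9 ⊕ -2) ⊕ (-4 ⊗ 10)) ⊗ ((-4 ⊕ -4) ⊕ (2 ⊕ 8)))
(((9 ⊕ -2) ⊕ (-4 ⊗ 10)) ⊗ ((-4 ⊕ -4) ⊕ (2 ⊕ 8))) = -6

Expand innermost to outermost. Recall ⊕ takes the minimum of its arguments and ⊗ takes their sum. Working out the expression (((9 ⊕ -2) ⊕ (-4 ⊗ 10)) ⊗ ((-4 ⊕ -4) ⊕ (2 ⊕ 8))) gives -6.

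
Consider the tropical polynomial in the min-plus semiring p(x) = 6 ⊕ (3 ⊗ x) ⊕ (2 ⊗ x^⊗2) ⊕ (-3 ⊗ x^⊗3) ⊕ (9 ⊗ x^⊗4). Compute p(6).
p(6) = 6

A tropical monomial a ⊗ x^⊗i evaluates to a + i · x. Evaluating each term at x = 6:
  Term 0 contributes 6 + 0 · 6 = 6
  Term 1 contributes 3 + 1 · 6 = 9
  Term 2 contributes 2 + 2 · 6 = 14
  Term 3 contributes -3 + 3 · 6 = 15
  Term 4 contributes 9 + 4 · 6 = 33
p(6) = ⊕ of these = min[6, 9, 14, 15, 33] = 6.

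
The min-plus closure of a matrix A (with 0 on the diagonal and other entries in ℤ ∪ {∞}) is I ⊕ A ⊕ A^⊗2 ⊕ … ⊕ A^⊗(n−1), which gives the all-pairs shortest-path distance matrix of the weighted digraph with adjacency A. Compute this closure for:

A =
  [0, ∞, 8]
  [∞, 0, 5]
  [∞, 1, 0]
Closure =
  [0, 9, 8]
  [∞, 0, 5]
  [∞, 1, 0]

This is the Floyd-Warshall all-pairs shortest-path computation. For each intermediate vertex k = 0, 1, …, 2, update dist[i][j] ← min(dist[i][j], dist[i][k] + dist[k][j]). The final matrix gives, for each (i, j), the minimum total weight of any directed path from i to j (possibly empty when i = j).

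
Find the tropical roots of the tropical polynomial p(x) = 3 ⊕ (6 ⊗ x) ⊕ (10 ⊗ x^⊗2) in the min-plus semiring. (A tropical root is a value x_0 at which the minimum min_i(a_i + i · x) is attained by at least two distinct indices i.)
Roots: {-4, -3}

Each tropical root is a break point of the lower envelope of the lines y = a_i + i · x (there are 3 lines, with slopes 0, 1, ..., 2). Only the lines that attain the minimum somewhere contribute to roots; other lines are dominated. Here the surviving (envelope) indices are i = 2, i = 1, i = 0.
Intersections between consecutive envelope lines give the roots: for adjacent envelope indices i < j the intersection is x = (a_i − a_j) / (j − i). Reading off the sorted break points: {-4, -3}.
Verification: at each break x_0, at least two indices attain the minimum of min_i(a_i + i · x_0).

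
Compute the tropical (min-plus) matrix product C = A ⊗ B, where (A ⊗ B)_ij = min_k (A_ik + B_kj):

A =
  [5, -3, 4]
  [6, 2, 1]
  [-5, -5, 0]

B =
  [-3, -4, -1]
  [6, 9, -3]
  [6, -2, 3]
A ⊗ B =
  [2, 1, -6]
  [3, -1, -1]
  [-8, -9, -8]

Apply the min-plus product entry-by-entry:
  C[0][0] = min over k of (A[0][0] + B[0][0] = 5 + -3 = 2, A[0][1] + B[1][0] = -3 + 6 = 3, A[0][2] + B[2][0] = 4 + 6 = 10) = 2 (attained at k = 0)
  C[0][1] = min over k of (A[0][0] + B[0][1] = 5 + -4 = 1, A[0][1] + B[1][1] = -3 + 9 = 6, A[0][2] + B[2][1] = 4 + -2 = 2) = 1 (attained at k = 0)
  C[0][2] = min over k of (A[0][0] + B[0][2] = 5 + -1 = 4, A[0][1] + B[1][2] = -3 + -3 = -6, A[0][2] + B[2][2] = 4 + 3 = 7) = -6 (attained at k = 1)
  C[1][0] = min over k of (A[1][0] + B[0][0] = 6 + -3 = 3, A[1][1] + B[1][0] = 2 + 6 = 8, A[1][2] + B[2][0] = 1 + 6 = 7) = 3 (attained at k = 0)
  C[1][1] = min over k of (A[1][0] + B[0][1] = 6 + -4 = 2, A[1][1] + B[1][1] = 2 + 9 = 11, A[1][2] + B[2][1] = 1 + -2 = -1) = -1 (attained at k = 2)
  C[1][2] = min over k of (A[1][0] + B[0][2] = 6 + -1 = 5, A[1][1] + B[1][2] = 2 + -3 = -1, A[1][2] + B[2][2] = 1 + 3 = 4) = -1 (attained at k = 1)
  C[2][0] = min over k of (A[2][0] + B[0][0] = -5 + -3 = -8, A[2][1] + B[1][0] = -5 + 6 = 1, A[2][2] + B[2][0] = 0 + 6 = 6) = -8 (attained at k = 0)
  C[2][1] = min over k of (A[2][0] + B[0][1] = -5 + -4 = -9, A[2][1] + B[1][1] = -5 + 9 = 4, A[2][2] + B[2][1] = 0 + -2 = -2) = -9 (attained at k = 0)
  C[2][2] = min over k of (A[2][0] + B[0][2] = -5 + -1 = -6, A[2][1] + B[1][2] = -5 + -3 = -8, A[2][2] + B[2][2] = 0 + 3 = 3) = -8 (attained at k = 1)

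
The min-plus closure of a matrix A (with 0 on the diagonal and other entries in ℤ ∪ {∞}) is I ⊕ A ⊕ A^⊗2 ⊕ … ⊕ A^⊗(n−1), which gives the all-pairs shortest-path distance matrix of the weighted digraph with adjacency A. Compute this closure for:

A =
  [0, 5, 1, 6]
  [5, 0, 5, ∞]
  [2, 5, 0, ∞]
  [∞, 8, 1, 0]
Closure =
  [0, 5, 1, 6]
  [5, 0, 5, 11]
  [2, 5, 0, 8]
  [3, 6, 1, 0]

This is the Floyd-Warshall all-pairs shortest-path computation. For each intermediate vertex k = 0, 1, …, 3, update dist[i][j] ← min(dist[i][j], dist[i][k] + dist[k][j]). The final matrix gives, for each (i, j), the minimum total weight of any directed path from i to j (possibly empty when i = j).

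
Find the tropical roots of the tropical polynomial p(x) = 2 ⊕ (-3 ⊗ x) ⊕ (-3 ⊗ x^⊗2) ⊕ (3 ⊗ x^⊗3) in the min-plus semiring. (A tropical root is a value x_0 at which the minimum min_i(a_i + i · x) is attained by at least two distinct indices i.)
Roots: {-6, 0, 5}

Each tropical root is a break point of the lower envelope of the lines y = a_i + i · x (there are 4 lines, with slopes 0, 1, ..., 3). Only the lines that attain the minimum somewhere contribute to roots; other lines are dominated. Here the surviving (envelope) indices are i = 3, i = 2, i = 1, i = 0.
Intersections between consecutive envelope lines give the roots: for adjacent envelope indices i < j the intersection is x = (a_i − a_j) / (j − i). Reading off the sorted break points: {-6, 0, 5}.
Verification: at each break x_0, at least two indices attain the minimum of min_i(a_i + i · x_0).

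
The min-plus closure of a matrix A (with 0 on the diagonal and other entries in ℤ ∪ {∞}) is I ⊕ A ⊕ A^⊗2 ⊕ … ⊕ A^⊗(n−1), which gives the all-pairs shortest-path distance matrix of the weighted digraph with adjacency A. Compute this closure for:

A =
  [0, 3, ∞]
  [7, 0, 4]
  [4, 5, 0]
Closure =
  [0, 3, 7]
  [7, 0, 4]
  [4, 5, 0]

This is the Floyd-Warshall all-pairs shortest-path computation. For each intermediate vertex k = 0, 1, …, 2, update dist[i][j] ← min(dist[i][j], dist[i][k] + dist[k][j]). The final matrix gives, for each (i, j), the minimum total weight of any directed path from i to j (possibly empty when i = j).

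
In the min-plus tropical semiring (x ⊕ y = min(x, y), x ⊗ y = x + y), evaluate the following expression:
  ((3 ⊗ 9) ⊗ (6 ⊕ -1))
((3 ⊗ 9) ⊗ (6 ⊕ -1)) = 11

Expand innermost to outermost. Recall ⊕ takes the minimum of its arguments and ⊗ takes their sum. Working out the expression ((3 ⊗ 9) ⊗ (6 ⊕ -1)) gives 11.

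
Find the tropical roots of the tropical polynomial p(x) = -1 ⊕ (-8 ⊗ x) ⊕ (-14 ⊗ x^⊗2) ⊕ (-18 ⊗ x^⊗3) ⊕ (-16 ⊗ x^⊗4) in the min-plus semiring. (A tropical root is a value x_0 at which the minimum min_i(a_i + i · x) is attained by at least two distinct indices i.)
Roots: {-2, 4, 6, 7}

Each tropical root is a break point of the lower envelope of the lines y = a_i + i · x (there are 5 lines, with slopes 0, 1, ..., 4). Only the lines that attain the minimum somewhere contribute to roots; other lines are dominated. Here the surviving (envelope) indices are i = 4, i = 3, i = 2, i = 1, i = 0.
Intersections between consecutive envelope lines give the roots: for adjacent envelope indices i < j the intersection is x = (a_i − a_j) / (j − i). Reading off the sorted break points: {-2, 4, 6, 7}.
Verification: at each break x_0, at least two indices attain the minimum of min_i(a_i + i · x_0).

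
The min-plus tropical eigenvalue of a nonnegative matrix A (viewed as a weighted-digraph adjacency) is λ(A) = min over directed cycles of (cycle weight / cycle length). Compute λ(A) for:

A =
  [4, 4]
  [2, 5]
λ(A) = 3

Enumerate directed cycles and compute their means (weight / length). Sample:
  cycle 0 → 0: weight = 4, length = 1, mean = 4/1 ≈ 4.000
  cycle 1 → 1: weight = 5, length = 1, mean = 5/1 ≈ 5.000
  cycle 0 → 1 → 0: weight = 6, length = 2, mean = 6/2 ≈ 3.000
  cycle 1 → 0 → 1: weight = 6, length = 2, mean = 6/2 ≈ 3.000
Minimum mean = 3.000, attained e.g. along the cycle 0 → 1 → 0 with weight 6 and length 2. So λ(A) = 6/2 = 3.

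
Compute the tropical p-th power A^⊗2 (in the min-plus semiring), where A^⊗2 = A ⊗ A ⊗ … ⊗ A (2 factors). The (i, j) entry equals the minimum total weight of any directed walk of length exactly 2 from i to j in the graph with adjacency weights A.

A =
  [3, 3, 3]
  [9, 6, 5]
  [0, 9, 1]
A^⊗2 =
  [3, 6, 4]
  [5, 12, 6]
  [1, 3, 2]

Each entry (A^⊗2)_ij equals the minimum over all length-2 walks i = v_0 → v_1 → … → v_2 = j of Σ_t A[v_t][v_{t+1}]. For example, for (i, j) = (0, 2) we minimise over 3 possible intermediate vertex sequences; the minimum is 4, attained along the walk 0 → 2 → 2.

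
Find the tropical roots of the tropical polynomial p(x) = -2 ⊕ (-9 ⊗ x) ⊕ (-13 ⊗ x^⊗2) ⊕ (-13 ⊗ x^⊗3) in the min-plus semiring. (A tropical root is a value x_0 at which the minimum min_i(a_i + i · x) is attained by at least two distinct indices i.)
Roots: {0, 4, 7}

Each tropical root is a break point of the lower envelope of the lines y = a_i + i · x (there are 4 lines, with slopes 0, 1, ..., 3). Only the lines that attain the minimum somewhere contribute to roots; other lines are dominated. Here the surviving (envelope) indices are i = 3, i = 2, i = 1, i = 0.
Intersections between consecutive envelope lines give the roots: for adjacent envelope indices i < j the intersection is x = (a_i − a_j) / (j − i). Reading off the sorted break points: {0, 4, 7}.
Verification: at each break x_0, at least two indices attain the minimum of min_i(a_i + i · x_0).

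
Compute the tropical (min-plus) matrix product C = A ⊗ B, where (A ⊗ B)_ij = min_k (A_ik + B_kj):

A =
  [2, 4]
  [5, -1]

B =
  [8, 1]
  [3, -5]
A ⊗ B =
  [7, -1]
  [2, -6]

Apply the min-plus product entry-by-entry:
  C[0][0] = min over k of (A[0][0] + B[0][0] = 2 + 8 = 10, A[0][1] + B[1][0] = 4 + 3 = 7) = 7 (attained at k = 1)
  C[0][1] = min over k of (A[0][0] + B[0][1] = 2 + 1 = 3, A[0][1] + B[1][1] = 4 + -5 = -1) = -1 (attained at k = 1)
  C[1][0] = min over k of (A[1][0] + B[0][0] = 5 + 8 = 13, A[1][1] + B[1][0] = -1 + 3 = 2) = 2 (attained at k = 1)
  C[1][1] = min over k of (A[1][0] + B[0][1] = 5 + 1 = 6, A[1][1] + B[1][1] = -1 + -5 = -6) = -6 (attained at k = 1)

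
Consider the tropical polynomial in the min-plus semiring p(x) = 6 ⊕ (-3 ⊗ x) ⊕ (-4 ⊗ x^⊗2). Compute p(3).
p(3) = 0

A tropical monomial a ⊗ x^⊗i evaluates to a + i · x. Evaluating each term at x = 3:
  Term 0 contributes 6 + 0 · 3 = 6
  Term 1 contributes -3 + 1 · 3 = 0
  Term 2 contributes -4 + 2 · 3 = 2
p(3) = ⊕ of these = min[6, 0, 2] = 0.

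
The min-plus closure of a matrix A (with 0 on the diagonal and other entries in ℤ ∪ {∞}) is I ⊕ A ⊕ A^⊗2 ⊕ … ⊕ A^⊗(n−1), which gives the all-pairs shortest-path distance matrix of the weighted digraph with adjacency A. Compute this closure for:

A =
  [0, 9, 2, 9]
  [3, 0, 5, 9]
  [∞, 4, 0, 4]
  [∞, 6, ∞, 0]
Closure =
  [0, 6, 2, 6]
  [3, 0, 5, 9]
  [7, 4, 0, 4]
  [9, 6, 11, 0]

This is the Floyd-Warshall all-pairs shortest-path computation. For each intermediate vertex k = 0, 1, …, 3, update dist[i][j] ← min(dist[i][j], dist[i][k] + dist[k][j]). The final matrix gives, for each (i, j), the minimum total weight of any directed path from i to j (possibly empty when i = j).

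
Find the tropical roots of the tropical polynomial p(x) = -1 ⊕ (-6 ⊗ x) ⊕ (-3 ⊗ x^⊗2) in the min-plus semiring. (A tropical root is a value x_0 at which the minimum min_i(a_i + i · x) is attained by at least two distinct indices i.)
Roots: {-3, 5}

Each tropical root is a break point of the lower envelope of the lines y = a_i + i · x (there are 3 lines, with slopes 0, 1, ..., 2). Only the lines that attain the minimum somewhere contribute to roots; other lines are dominated. Here the surviving (envelope) indices are i = 2, i = 1, i = 0.
Intersections between consecutive envelope lines give the roots: for adjacent envelope indices i < j the intersection is x = (a_i − a_j) / (j − i). Reading off the sorted break points: {-3, 5}.
Verification: at each break x_0, at least two indices attain the minimum of min_i(a_i + i · x_0).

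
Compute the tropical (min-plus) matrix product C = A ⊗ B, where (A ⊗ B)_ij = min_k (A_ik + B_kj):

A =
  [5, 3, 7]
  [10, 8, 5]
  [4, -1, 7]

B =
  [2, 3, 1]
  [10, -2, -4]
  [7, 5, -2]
A ⊗ B =
  [7, 1, -1]
  [12, 6, 3]
  [6, -3, -5]

Apply the min-plus product entry-by-entry:
  C[0][0] = min over k of (A[0][0] + B[0][0] = 5 + 2 = 7, A[0][1] + B[1][0] = 3 + 10 = 13, A[0][2] + B[2][0] = 7 + 7 = 14) = 7 (attained at k = 0)
  C[0][1] = min over k of (A[0][0] + B[0][1] = 5 + 3 = 8, A[0][1] + B[1][1] = 3 + -2 = 1, A[0][2] + B[2][1] = 7 + 5 = 12) = 1 (attained at k = 1)
  C[0][2] = min over k of (A[0][0] + B[0][2] = 5 + 1 = 6, A[0][1] + B[1][2] = 3 + -4 = -1, A[0][2] + B[2][2] = 7 + -2 = 5) = -1 (attained at k = 1)
  C[1][0] = min over k of (A[1][0] + B[0][0] = 10 + 2 = 12, A[1][1] + B[1][0] = 8 + 10 = 18, A[1][2] + B[2][0] = 5 + 7 = 12) = 12 (attained at k = 0)
  C[1][1] = min over k of (A[1][0] + B[0][1] = 10 + 3 = 13, A[1][1] + B[1][1] = 8 + -2 = 6, A[1][2] + B[2][1] = 5 + 5 = 10) = 6 (attained at k = 1)
  C[1][2] = min over k of (A[1][0] + B[0][2] = 10 + 1 = 11, A[1][1] + B[1][2] = 8 + -4 = 4, A[1][2] + B[2][2] = 5 + -2 = 3) = 3 (attained at k = 2)
  C[2][0] = min over k of (A[2][0] + B[0][0] = 4 + 2 = 6, A[2][1] + B[1][0] = -1 + 10 = 9, A[2][2] + B[2][0] = 7 + 7 = 14) = 6 (attained at k = 0)
  C[2][1] = min over k of (A[2][0] + B[0][1] = 4 + 3 = 7, A[2][1] + B[1][1] = -1 + -2 = -3, A[2][2] + B[2][1] = 7 + 5 = 12) = -3 (attained at k = 1)
  C[2][2] = min over k of (A[2][0] + B[0][2] = 4 + 1 = 5, A[2][1] + B[1][2] = -1 + -4 = -5, A[2][2] + B[2][2] = 7 + -2 = 5) = -5 (attained at k = 1)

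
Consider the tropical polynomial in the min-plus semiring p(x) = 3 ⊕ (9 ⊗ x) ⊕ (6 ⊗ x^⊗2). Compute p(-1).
p(-1) = 3

A tropical monomial a ⊗ x^⊗i evaluates to a + i · x. Evaluating each term at x = -1:
  Term 0 contributes 3 + 0 · -1 = 3
  Term 1 contributes 9 + 1 · -1 = 8
  Term 2 contributes 6 + 2 · -1 = 4
p(-1) = ⊕ of these = min[3, 8, 4] = 3.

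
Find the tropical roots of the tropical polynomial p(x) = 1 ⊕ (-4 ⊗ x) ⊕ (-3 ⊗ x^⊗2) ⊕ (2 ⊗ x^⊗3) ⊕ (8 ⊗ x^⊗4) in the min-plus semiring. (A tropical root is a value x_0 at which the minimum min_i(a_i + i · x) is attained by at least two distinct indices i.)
Roots: {-6, -5, -1, 5}

Each tropical root is a break point of the lower envelope of the lines y = a_i + i · x (there are 5 lines, with slopes 0, 1, ..., 4). Only the lines that attain the minimum somewhere contribute to roots; other lines are dominated. Here the surviving (envelope) indices are i = 4, i = 3, i = 2, i = 1, i = 0.
Intersections between consecutive envelope lines give the roots: for adjacent envelope indices i < j the intersection is x = (a_i − a_j) / (j − i). Reading off the sorted break points: {-6, -5, -1, 5}.
Verification: at each break x_0, at least two indices attain the minimum of min_i(a_i + i · x_0).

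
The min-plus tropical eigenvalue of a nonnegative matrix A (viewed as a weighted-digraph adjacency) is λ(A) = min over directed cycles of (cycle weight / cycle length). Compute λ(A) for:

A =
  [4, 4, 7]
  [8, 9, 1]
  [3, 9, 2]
λ(A) = 2

Enumerate directed cycles and compute their means (weight / length). Sample:
  cycle 0 → 0: weight = 4, length = 1, mean = 4/1 ≈ 4.000
  cycle 1 → 1: weight = 9, length = 1, mean = 9/1 ≈ 9.000
  cycle 2 → 2: weight = 2, length = 1, mean = 2/1 ≈ 2.000
  cycle 0 → 1 → 0: weight = 12, length = 2, mean = 12/2 ≈ 6.000
  cycle 0 → 2 → 0: weight = 10, length = 2, mean = 10/2 ≈ 5.000
  cycle 1 → 0 → 1: weight = 12, length = 2, mean = 12/2 ≈ 6.000
Minimum mean = 2.000, attained e.g. along the cycle 2 → 2 with weight 2 and length 1. So λ(A) = 2/1 = 2.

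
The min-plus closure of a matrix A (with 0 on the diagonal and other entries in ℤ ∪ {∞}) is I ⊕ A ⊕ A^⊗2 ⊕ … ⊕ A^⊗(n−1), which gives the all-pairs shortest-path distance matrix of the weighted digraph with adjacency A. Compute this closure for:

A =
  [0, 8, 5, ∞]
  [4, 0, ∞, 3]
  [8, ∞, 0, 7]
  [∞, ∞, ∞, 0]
Closure =
  [0, 8, 5, 11]
  [4, 0, 9, 3]
  [8, 16, 0, 7]
  [∞, ∞, ∞, 0]

This is the Floyd-Warshall all-pairs shortest-path computation. For each intermediate vertex k = 0, 1, …, 3, update dist[i][j] ← min(dist[i][j], dist[i][k] + dist[k][j]). The final matrix gives, for each (i, j), the minimum total weight of any directed path from i to j (possibly empty when i = j).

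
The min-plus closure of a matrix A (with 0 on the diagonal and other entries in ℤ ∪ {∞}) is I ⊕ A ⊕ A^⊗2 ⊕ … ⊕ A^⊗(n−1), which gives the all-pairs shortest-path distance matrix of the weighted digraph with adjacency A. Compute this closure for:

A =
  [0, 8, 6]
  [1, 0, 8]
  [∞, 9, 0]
Closure =
  [0, 8, 6]
  [1, 0, 7]
  [10, 9, 0]

This is the Floyd-Warshall all-pairs shortest-path computation. For each intermediate vertex k = 0, 1, …, 2, update dist[i][j] ← min(dist[i][j], dist[i][k] + dist[k][j]). The final matrix gives, for each (i, j), the minimum total weight of any directed path from i to j (possibly empty when i = j).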